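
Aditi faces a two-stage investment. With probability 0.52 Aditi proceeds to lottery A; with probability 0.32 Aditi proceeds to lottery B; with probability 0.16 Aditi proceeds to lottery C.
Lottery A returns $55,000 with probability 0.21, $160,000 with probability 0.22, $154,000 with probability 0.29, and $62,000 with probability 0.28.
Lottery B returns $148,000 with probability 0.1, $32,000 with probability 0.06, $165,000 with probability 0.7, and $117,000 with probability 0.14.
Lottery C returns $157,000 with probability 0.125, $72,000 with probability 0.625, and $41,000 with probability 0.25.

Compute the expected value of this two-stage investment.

EV(A) = 0.21 × 55000 + 0.22 × 160000 + 0.29 × 154000 + 0.28 × 62000 = 11550 + 35200 + 44660 + 17360 = 108770
EV(B) = 0.1 × 148000 + 0.06 × 32000 + 0.7 × 165000 + 0.14 × 117000 = 14800 + 1920 + 115500 + 16380 = 148600
EV(C) = 0.125 × 157000 + 0.625 × 72000 + 0.25 × 41000 = 19625 + 45000 + 10250 = 74875
Overall = 0.52 × 108770 + 0.32 × 148600 + 0.16 × 74875 = 56560.4 + 47552 + 11980 = 116092.4

$116,092.40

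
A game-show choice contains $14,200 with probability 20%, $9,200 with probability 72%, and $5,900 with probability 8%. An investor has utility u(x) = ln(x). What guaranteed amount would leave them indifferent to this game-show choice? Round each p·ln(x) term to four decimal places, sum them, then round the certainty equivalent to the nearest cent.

E[u] = 0.2·ln(14200) + 0.72·ln(9200) + 0.08·ln(5900) = 1.9122 + 6.5714 + 0.6946 = 9.1782
CE = e^9.1782 ≈ 9683.71

$9,683.71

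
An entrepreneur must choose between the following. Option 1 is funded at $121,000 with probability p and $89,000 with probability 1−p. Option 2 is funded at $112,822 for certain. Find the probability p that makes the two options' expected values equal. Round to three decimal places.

p = 0.744

p·121000 + (1−p)·89000 = 112822
32000p + 89000 = 112822
p = (112822 − 89000) / 32000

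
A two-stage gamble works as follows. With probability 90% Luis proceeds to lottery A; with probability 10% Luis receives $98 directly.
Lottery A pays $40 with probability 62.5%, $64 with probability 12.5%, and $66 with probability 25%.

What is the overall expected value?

EV(A) = 0.625 × 40 + 0.125 × 64 + 0.25 × 66 = 25 + 8 + 16.5 = 49.5
Branch B: 98 (certain)
Overall = 0.9 × 49.5 + 0.1 × 98 = 44.55 + 9.8 = 54.35

$54.35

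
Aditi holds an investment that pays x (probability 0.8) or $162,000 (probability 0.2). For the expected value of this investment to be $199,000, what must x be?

x = $208,250

0.8·x + 0.2·162000 = 199000
0.8·x = 199000 − 32400 = 166600
x = 166600 / 0.8 = 208250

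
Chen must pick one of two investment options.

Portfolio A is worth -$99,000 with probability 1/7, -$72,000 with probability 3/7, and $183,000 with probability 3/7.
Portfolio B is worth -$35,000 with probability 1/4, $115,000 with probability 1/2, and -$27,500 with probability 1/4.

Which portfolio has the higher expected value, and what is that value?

Portfolio B ($41,875)

Portfolio A = 1/7 × (-99000) + 3/7 × (-72000) + 3/7 × 183000 = -14142.8571 − 30857.1429 + 78428.5714 = 33428.5714
Portfolio B = 1/4 × (-35000) + 1/2 × 115000 + 1/4 × (-27500) = -8750 + 57500 − 6875 = 41875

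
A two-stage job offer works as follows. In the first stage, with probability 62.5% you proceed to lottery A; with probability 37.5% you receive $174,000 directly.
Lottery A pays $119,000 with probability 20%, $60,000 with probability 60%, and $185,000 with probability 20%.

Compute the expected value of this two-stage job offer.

EV(A) = 0.2 × 119000 + 0.6 × 60000 + 0.2 × 185000 = 23800 + 36000 + 37000 = 96800
Branch B: 174000 (certain)
Overall = 0.625 × 96800 + 0.375 × 174000 = 60500 + 65250 = 125750

$125,750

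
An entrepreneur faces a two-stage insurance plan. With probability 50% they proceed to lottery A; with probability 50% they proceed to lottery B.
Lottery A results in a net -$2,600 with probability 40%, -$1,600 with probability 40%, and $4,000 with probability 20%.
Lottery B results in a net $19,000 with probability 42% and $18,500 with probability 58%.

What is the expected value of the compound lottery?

$8,915

EV(A) = 0.4 × (-2600) + 0.4 × (-1600) + 0.2 × 4000 = -1040 − 640 + 800 = -880
EV(B) = 0.42 × 19000 + 0.58 × 18500 = 7980 + 10730 = 18710
Overall = 0.5 × (-880) + 0.5 × 18710 = -440 + 9355 = 8915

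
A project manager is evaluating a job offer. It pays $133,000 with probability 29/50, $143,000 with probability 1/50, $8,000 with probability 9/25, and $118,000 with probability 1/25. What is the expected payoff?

$87,600

EV = 29/50 × 133000 + 1/50 × 143000 + 9/25 × 8000 + 1/25 × 118000 = 77140 + 2860 + 2880 + 4720 = 87600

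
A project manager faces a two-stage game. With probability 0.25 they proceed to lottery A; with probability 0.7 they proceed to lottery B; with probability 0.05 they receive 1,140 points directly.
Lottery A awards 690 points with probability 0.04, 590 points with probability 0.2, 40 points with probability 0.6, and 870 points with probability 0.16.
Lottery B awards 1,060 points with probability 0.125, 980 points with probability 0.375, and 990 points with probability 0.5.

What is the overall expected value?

830.7 points

EV(A) = 0.04 × 690 + 0.2 × 590 + 0.6 × 40 + 0.16 × 870 = 27.6 + 118 + 24 + 139.2 = 308.8
EV(B) = 0.125 × 1060 + 0.375 × 980 + 0.5 × 990 = 132.5 + 367.5 + 495 = 995
Branch C: 1140 (certain)
Overall = 0.25 × 308.8 + 0.7 × 995 + 0.05 × 1140 = 77.2 + 696.5 + 57 = 830.7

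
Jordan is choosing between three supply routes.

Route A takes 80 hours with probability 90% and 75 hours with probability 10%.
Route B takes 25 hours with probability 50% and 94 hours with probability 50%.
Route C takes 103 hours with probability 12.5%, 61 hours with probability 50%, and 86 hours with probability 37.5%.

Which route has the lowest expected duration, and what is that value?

Route B (59.5 hours)

Route A = 0.9 × 80 + 0.1 × 75 = 72 + 7.5 = 79.5
Route B = 0.5 × 25 + 0.5 × 94 = 12.5 + 47 = 59.5
Route C = 0.125 × 103 + 0.5 × 61 + 0.375 × 86 = 12.875 + 30.5 + 32.25 = 75.625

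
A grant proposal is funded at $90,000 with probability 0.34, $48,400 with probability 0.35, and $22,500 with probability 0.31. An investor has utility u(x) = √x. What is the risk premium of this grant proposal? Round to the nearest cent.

E[u] = 0.34·√90000 + 0.35·√48400 + 0.31·√22500 = 0.34·300 + 0.35·220 + 0.31·150 = 225.5
CE = (225.5)² = 50850.25
Risk premium = EV − CE = 54515 − 50850.25 = 3664.75

$3,664.75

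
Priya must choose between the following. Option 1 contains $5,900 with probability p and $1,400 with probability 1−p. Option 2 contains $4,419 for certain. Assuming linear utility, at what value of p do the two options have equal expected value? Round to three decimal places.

p·5900 + (1−p)·1400 = 4419
4500p + 1400 = 4419
p = (4419 − 1400) / 4500

p = 0.671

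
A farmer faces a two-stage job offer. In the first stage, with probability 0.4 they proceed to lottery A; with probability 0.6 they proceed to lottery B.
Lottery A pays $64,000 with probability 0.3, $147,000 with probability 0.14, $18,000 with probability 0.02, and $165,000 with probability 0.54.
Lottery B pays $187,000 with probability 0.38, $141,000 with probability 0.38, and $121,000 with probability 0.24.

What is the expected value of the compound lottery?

$143,904

EV(A) = 0.3 × 64000 + 0.14 × 147000 + 0.02 × 18000 + 0.54 × 165000 = 19200 + 20580 + 360 + 89100 = 129240
EV(B) = 0.38 × 187000 + 0.38 × 141000 + 0.24 × 121000 = 71060 + 53580 + 29040 = 153680
Overall = 0.4 × 129240 + 0.6 × 153680 = 51696 + 92208 = 143904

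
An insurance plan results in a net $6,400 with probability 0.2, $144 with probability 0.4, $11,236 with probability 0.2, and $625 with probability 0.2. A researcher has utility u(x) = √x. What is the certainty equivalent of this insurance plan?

$2,209

E[u] = 0.2·√6400 + 0.4·√144 + 0.2·√11236 + 0.2·√625 = 0.2·80 + 0.4·12 + 0.2·106 + 0.2·25 = 47
CE = (47)² = 2209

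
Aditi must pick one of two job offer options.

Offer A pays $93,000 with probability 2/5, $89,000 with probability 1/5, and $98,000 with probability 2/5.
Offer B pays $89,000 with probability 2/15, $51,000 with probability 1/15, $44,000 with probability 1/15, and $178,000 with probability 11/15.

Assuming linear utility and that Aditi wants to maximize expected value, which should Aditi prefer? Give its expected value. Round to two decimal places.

Offer B ($148,733.33)

Offer A = 2/5 × 93000 + 1/5 × 89000 + 2/5 × 98000 = 37200 + 17800 + 39200 = 94200
Offer B = 2/15 × 89000 + 1/15 × 51000 + 1/15 × 44000 + 11/15 × 178000 = 11866.6667 + 3400 + 2933.3333 + 130533.3333 = 148733.3333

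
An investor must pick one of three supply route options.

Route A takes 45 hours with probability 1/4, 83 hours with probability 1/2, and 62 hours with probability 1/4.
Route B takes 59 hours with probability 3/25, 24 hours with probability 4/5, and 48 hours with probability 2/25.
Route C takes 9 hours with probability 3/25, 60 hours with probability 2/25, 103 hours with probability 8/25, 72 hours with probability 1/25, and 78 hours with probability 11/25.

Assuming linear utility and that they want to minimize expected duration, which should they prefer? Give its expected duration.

Route B (30.12 hours)

Route A = 1/4 × 45 + 1/2 × 83 + 1/4 × 62 = 11.25 + 41.5 + 15.5 = 68.25
Route B = 3/25 × 59 + 4/5 × 24 + 2/25 × 48 = 7.08 + 19.2 + 3.84 = 30.12
Route C = 3/25 × 9 + 2/25 × 60 + 8/25 × 103 + 1/25 × 72 + 11/25 × 78 = 1.08 + 4.8 + 32.96 + 2.88 + 34.32 = 76.04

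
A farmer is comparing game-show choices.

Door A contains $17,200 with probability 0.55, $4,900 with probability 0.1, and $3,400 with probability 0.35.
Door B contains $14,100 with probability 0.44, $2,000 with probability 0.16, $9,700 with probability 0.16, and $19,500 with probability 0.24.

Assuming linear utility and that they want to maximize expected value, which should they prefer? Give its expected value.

Door A = 0.55 × 17200 + 0.1 × 4900 + 0.35 × 3400 = 9460 + 490 + 1190 = 11140
Door B = 0.44 × 14100 + 0.16 × 2000 + 0.16 × 9700 + 0.24 × 19500 = 6204 + 320 + 1552 + 4680 = 12756

Door B ($12,756)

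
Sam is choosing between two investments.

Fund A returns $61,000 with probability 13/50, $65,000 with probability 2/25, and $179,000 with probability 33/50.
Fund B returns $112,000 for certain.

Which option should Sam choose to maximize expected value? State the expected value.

Fund A ($139,200)

Fund A = 13/50 × 61000 + 2/25 × 65000 + 33/50 × 179000 = 15860 + 5200 + 118140 = 139200
Fund B: 112000 (certain)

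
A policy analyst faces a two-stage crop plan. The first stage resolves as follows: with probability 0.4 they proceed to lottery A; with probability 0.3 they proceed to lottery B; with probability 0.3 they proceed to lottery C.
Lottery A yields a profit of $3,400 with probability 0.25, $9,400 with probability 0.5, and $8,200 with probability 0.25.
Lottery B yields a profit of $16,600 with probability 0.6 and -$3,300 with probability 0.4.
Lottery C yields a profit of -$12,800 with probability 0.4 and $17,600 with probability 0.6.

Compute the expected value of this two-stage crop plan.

EV(A) = 0.25 × 3400 + 0.5 × 9400 + 0.25 × 8200 = 850 + 4700 + 2050 = 7600
EV(B) = 0.6 × 16600 + 0.4 × (-3300) = 9960 − 1320 = 8640
EV(C) = 0.4 × (-12800) + 0.6 × 17600 = -5120 + 10560 = 5440
Overall = 0.4 × 7600 + 0.3 × 8640 + 0.3 × 5440 = 3040 + 2592 + 1632 = 7264

$7,264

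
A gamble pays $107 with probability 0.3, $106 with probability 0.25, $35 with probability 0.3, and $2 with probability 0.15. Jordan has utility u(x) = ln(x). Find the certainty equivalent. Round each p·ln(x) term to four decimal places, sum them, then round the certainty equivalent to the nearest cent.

E[u] = 0.3·ln(107) + 0.25·ln(106) + 0.3·ln(35) + 0.15·ln(2) = 1.4018 + 1.1659 + 1.0666 + 0.1040 = 3.7383
CE = e^3.7383 ≈ 42.03

$42.03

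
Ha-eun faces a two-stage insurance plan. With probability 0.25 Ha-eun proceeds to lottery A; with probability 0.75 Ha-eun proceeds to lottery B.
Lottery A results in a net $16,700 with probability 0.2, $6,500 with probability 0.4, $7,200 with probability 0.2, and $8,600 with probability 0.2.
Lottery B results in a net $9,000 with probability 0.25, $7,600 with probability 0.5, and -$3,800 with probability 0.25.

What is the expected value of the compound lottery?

EV(A) = 0.2 × 16700 + 0.4 × 6500 + 0.2 × 7200 + 0.2 × 8600 = 3340 + 2600 + 1440 + 1720 = 9100
EV(B) = 0.25 × 9000 + 0.5 × 7600 + 0.25 × (-3800) = 2250 + 3800 − 950 = 5100
Overall = 0.25 × 9100 + 0.75 × 5100 = 2275 + 3825 = 6100

$6,100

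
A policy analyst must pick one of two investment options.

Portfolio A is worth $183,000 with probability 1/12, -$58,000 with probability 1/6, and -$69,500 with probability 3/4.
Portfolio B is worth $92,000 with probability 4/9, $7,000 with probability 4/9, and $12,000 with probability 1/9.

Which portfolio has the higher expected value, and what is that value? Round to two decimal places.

Portfolio A = 1/12 × 183000 + 1/6 × (-58000) + 3/4 × (-69500) = 15250 − 9666.6667 − 52125 = -46541.6667
Portfolio B = 4/9 × 92000 + 4/9 × 7000 + 1/9 × 12000 = 40888.8889 + 3111.1111 + 1333.3333 = 45333.3333

Portfolio B ($45,333.33)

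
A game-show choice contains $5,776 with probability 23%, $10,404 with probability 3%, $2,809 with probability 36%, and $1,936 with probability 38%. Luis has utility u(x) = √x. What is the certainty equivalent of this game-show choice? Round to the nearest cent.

$3,174.20

E[u] = 0.23·√5776 + 0.03·√10404 + 0.36·√2809 + 0.38·√1936 = 0.23·76 + 0.03·102 + 0.36·53 + 0.38·44 = 56.34
CE = (56.34)² = 3174.1956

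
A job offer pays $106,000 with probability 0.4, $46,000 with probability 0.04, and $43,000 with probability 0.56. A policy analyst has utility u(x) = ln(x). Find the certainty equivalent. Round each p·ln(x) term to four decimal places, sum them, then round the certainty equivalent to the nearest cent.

E[u] = 0.4·ln(106000) + 0.04·ln(46000) + 0.56·ln(43000) = 4.6285 + 0.4295 + 5.9746 = 11.0326
CE = e^11.0326 ≈ 61858.20

$61,858.20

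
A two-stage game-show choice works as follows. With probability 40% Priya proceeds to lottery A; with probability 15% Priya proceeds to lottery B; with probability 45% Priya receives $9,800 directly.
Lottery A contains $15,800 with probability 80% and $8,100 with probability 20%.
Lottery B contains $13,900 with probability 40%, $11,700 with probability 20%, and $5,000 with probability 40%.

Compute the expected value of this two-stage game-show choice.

$11,599

EV(A) = 0.8 × 15800 + 0.2 × 8100 = 12640 + 1620 = 14260
EV(B) = 0.4 × 13900 + 0.2 × 11700 + 0.4 × 5000 = 5560 + 2340 + 2000 = 9900
Branch C: 9800 (certain)
Overall = 0.4 × 14260 + 0.15 × 9900 + 0.45 × 9800 = 5704 + 1485 + 4410 = 11599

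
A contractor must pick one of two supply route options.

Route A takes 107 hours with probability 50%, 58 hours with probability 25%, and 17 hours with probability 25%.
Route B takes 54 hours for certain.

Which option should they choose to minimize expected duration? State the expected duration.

Route A = 0.5 × 107 + 0.25 × 58 + 0.25 × 17 = 53.5 + 14.5 + 4.25 = 72.25
Route B: 54 (certain)

Route B (54 hours)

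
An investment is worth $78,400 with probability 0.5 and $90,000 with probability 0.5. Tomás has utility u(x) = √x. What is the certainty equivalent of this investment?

E[u] = 0.5·√78400 + 0.5·√90000 = 0.5·280 + 0.5·300 = 290
CE = (290)² = 84100

$84,100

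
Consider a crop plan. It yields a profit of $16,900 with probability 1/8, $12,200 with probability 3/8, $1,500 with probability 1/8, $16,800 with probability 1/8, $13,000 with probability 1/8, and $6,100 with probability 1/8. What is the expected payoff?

$11,362.50

EV = 1/8 × 16900 + 3/8 × 12200 + 1/8 × 1500 + 1/8 × 16800 + 1/8 × 13000 + 1/8 × 6100 = 2112.5 + 4575 + 187.5 + 2100 + 1625 + 762.5 = 11362.5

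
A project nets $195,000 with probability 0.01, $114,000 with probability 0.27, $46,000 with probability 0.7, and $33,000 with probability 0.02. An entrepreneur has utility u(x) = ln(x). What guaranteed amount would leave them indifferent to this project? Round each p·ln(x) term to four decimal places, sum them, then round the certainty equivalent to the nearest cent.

E[u] = 0.01·ln(195000) + 0.27·ln(114000) + 0.7·ln(46000) + 0.02·ln(33000) = 0.1218 + 3.1439 + 7.5155 + 0.2081 = 10.9893
CE = e^10.9893 ≈ 59236.90

$59,236.90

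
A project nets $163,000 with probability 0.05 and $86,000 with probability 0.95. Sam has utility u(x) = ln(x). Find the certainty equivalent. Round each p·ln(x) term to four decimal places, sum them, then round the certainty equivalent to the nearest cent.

E[u] = 0.05·ln(163000) + 0.95·ln(86000) = 0.6001 + 10.7940 = 11.3941
CE = e^11.3941 ≈ 88796.28

$88,796.28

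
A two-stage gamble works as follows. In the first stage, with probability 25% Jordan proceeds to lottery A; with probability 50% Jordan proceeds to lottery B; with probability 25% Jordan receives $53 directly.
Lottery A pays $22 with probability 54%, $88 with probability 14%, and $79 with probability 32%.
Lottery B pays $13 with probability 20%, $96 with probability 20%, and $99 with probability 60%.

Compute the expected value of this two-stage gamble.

EV(A) = 0.54 × 22 + 0.14 × 88 + 0.32 × 79 = 11.88 + 12.32 + 25.28 = 49.48
EV(B) = 0.2 × 13 + 0.2 × 96 + 0.6 × 99 = 2.6 + 19.2 + 59.4 = 81.2
Branch C: 53 (certain)
Overall = 0.25 × 49.48 + 0.5 × 81.2 + 0.25 × 53 = 12.37 + 40.6 + 13.25 = 66.22

$66.22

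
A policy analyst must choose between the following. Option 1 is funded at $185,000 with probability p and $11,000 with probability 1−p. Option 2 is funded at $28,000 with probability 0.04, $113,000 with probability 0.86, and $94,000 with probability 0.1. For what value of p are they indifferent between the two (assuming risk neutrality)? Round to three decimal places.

EV(Option 2) = 0.04 × 28000 + 0.86 × 113000 + 0.1 × 94000 = 1120 + 97180 + 9400 = 107700
p·185000 + (1−p)·11000 = 107700
174000p + 11000 = 107700
p = (107700 − 11000) / 174000

p = 0.556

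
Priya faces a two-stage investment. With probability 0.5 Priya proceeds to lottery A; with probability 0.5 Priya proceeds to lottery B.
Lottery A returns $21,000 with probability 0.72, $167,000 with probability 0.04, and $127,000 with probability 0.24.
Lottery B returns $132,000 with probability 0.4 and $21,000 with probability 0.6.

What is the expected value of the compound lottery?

EV(A) = 0.72 × 21000 + 0.04 × 167000 + 0.24 × 127000 = 15120 + 6680 + 30480 = 52280
EV(B) = 0.4 × 132000 + 0.6 × 21000 = 52800 + 12600 = 65400
Overall = 0.5 × 52280 + 0.5 × 65400 = 26140 + 32700 = 58840

$58,840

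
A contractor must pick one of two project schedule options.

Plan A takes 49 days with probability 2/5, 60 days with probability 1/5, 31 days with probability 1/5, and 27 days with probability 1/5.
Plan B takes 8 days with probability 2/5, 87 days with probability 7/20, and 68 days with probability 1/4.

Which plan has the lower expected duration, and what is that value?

Plan A (43.2 days)

Plan A = 2/5 × 49 + 1/5 × 60 + 1/5 × 31 + 1/5 × 27 = 19.6 + 12 + 6.2 + 5.4 = 43.2
Plan B = 2/5 × 8 + 7/20 × 87 + 1/4 × 68 = 3.2 + 30.45 + 17 = 50.65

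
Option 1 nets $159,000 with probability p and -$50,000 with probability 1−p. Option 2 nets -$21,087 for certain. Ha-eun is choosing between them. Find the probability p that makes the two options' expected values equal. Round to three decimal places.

p = 0.138

p·159000 + (1−p)·(-50000) = -21087
209000p − 50000 = -21087
p = (-21087 + 50000) / 209000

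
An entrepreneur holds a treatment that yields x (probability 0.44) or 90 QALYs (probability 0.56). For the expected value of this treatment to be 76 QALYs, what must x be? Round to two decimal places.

0.44·x + 0.56·90 = 76
0.44·x = 76 − 50.4 = 25.6
x = 25.6 / 0.44 = 58.1818

x = 58.18 QALYs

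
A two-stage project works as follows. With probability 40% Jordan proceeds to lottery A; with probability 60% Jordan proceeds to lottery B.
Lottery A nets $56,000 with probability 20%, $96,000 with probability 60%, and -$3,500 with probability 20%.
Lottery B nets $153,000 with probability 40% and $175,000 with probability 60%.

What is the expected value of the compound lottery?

$126,960

EV(A) = 0.2 × 56000 + 0.6 × 96000 + 0.2 × (-3500) = 11200 + 57600 − 700 = 68100
EV(B) = 0.4 × 153000 + 0.6 × 175000 = 61200 + 105000 = 166200
Overall = 0.4 × 68100 + 0.6 × 166200 = 27240 + 99720 = 126960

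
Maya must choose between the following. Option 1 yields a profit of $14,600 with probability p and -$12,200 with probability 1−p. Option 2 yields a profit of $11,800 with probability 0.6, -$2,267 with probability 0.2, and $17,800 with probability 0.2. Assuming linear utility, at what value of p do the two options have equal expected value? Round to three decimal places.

EV(Option 2) = 0.6 × 11800 + 0.2 × (-2267) + 0.2 × 17800 = 7080 − 453.4 + 3560 = 10186.6
p·14600 + (1−p)·(-12200) = 10186.6
26800p − 12200 = 10186.6
p = (10186.6 + 12200) / 26800

p = 0.835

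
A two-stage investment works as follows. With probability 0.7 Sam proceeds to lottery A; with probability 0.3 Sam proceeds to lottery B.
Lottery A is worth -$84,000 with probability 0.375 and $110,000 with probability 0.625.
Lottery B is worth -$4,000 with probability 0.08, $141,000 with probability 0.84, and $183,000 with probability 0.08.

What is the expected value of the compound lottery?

$65,903

EV(A) = 0.375 × (-84000) + 0.625 × 110000 = -31500 + 68750 = 37250
EV(B) = 0.08 × (-4000) + 0.84 × 141000 + 0.08 × 183000 = -320 + 118440 + 14640 = 132760
Overall = 0.7 × 37250 + 0.3 × 132760 = 26075 + 39828 = 65903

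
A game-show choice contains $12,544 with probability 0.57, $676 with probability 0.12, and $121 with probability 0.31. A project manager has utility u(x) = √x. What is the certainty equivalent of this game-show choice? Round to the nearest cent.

E[u] = 0.57·√12544 + 0.12·√676 + 0.31·√121 = 0.57·112 + 0.12·26 + 0.31·11 = 70.37
CE = (70.37)² = 4951.9369

$4,951.94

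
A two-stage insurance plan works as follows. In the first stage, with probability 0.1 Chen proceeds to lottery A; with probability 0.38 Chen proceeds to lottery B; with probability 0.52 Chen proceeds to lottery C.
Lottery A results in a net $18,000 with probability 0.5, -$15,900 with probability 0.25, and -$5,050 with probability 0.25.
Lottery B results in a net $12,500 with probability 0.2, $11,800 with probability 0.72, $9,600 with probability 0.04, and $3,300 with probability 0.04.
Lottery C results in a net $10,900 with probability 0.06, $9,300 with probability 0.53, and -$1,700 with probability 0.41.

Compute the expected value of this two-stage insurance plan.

EV(A) = 0.5 × 18000 + 0.25 × (-15900) + 0.25 × (-5050) = 9000 − 3975 − 1262.5 = 3762.5
EV(B) = 0.2 × 12500 + 0.72 × 11800 + 0.04 × 9600 + 0.04 × 3300 = 2500 + 8496 + 384 + 132 = 11512
EV(C) = 0.06 × 10900 + 0.53 × 9300 + 0.41 × (-1700) = 654 + 4929 − 697 = 4886
Overall = 0.1 × 3762.5 + 0.38 × 11512 + 0.52 × 4886 = 376.25 + 4374.56 + 2540.72 = 7291.53

$7,291.53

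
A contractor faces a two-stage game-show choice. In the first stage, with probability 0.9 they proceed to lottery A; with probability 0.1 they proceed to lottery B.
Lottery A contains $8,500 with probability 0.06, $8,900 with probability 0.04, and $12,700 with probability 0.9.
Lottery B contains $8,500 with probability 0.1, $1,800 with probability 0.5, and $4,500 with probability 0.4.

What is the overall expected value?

EV(A) = 0.06 × 8500 + 0.04 × 8900 + 0.9 × 12700 = 510 + 356 + 11430 = 12296
EV(B) = 0.1 × 8500 + 0.5 × 1800 + 0.4 × 4500 = 850 + 900 + 1800 = 3550
Overall = 0.9 × 12296 + 0.1 × 3550 = 11066.4 + 355 = 11421.4

$11,421.40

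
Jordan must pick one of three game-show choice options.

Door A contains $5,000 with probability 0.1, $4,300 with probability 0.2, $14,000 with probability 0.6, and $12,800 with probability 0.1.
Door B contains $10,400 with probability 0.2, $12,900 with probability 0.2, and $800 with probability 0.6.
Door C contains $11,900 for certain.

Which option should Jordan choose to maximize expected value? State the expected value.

Door C ($11,900)

Door A = 0.1 × 5000 + 0.2 × 4300 + 0.6 × 14000 + 0.1 × 12800 = 500 + 860 + 8400 + 1280 = 11040
Door B = 0.2 × 10400 + 0.2 × 12900 + 0.6 × 800 = 2080 + 2580 + 480 = 5140
Door C: 11900 (certain)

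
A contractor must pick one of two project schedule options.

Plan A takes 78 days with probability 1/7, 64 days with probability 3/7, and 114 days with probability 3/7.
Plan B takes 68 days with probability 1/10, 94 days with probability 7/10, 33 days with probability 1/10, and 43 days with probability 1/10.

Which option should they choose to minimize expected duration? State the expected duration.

Plan B (80.2 days)

Plan A = 1/7 × 78 + 3/7 × 64 + 3/7 × 114 = 11.1429 + 27.4286 + 48.8571 = 87.4286
Plan B = 1/10 × 68 + 7/10 × 94 + 1/10 × 33 + 1/10 × 43 = 6.8 + 65.8 + 3.3 + 4.3 = 80.2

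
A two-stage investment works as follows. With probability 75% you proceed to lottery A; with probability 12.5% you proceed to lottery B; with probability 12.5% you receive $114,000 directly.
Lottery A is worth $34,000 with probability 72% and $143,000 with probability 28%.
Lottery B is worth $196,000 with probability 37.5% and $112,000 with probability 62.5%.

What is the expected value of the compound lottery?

EV(A) = 0.72 × 34000 + 0.28 × 143000 = 24480 + 40040 = 64520
EV(B) = 0.375 × 196000 + 0.625 × 112000 = 73500 + 70000 = 143500
Branch C: 114000 (certain)
Overall = 0.75 × 64520 + 0.125 × 143500 + 0.125 × 114000 = 48390 + 17937.5 + 14250 = 80577.5

$80,577.50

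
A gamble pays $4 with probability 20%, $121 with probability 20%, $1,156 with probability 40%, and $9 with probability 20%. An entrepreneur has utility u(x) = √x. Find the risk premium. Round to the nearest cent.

$206.96

E[u] = 0.2·√4 + 0.2·√121 + 0.4·√1156 + 0.2·√9 = 0.2·2 + 0.2·11 + 0.4·34 + 0.2·3 = 16.8
CE = (16.8)² = 282.24
Risk premium = EV − CE = 489.2 − 282.24 = 206.96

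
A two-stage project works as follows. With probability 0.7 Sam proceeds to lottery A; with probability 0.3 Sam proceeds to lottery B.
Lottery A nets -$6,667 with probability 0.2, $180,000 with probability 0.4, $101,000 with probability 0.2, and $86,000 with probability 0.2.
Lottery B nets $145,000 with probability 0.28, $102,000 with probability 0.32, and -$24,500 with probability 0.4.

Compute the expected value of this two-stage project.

$94,678.62

EV(A) = 0.2 × (-6667) + 0.4 × 180000 + 0.2 × 101000 + 0.2 × 86000 = -1333.4 + 72000 + 20200 + 17200 = 108066.6
EV(B) = 0.28 × 145000 + 0.32 × 102000 + 0.4 × (-24500) = 40600 + 32640 − 9800 = 63440
Overall = 0.7 × 108066.6 + 0.3 × 63440 = 75646.62 + 19032 = 94678.62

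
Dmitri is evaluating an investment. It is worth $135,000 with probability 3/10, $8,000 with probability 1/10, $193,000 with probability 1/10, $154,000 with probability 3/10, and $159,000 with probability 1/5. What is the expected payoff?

EV = 3/10 × 135000 + 1/10 × 8000 + 1/10 × 193000 + 3/10 × 154000 + 1/5 × 159000 = 40500 + 800 + 19300 + 46200 + 31800 = 138600

$138,600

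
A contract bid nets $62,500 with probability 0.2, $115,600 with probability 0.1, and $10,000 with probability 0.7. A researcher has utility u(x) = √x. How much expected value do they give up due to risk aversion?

E[u] = 0.2·√62500 + 0.1·√115600 + 0.7·√10000 = 0.2·250 + 0.1·340 + 0.7·100 = 154
CE = (154)² = 23716
Risk premium = EV − CE = 31060 − 23716 = 7344

$7,344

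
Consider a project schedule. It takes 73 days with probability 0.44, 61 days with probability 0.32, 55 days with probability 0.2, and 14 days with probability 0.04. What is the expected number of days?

63.2 days

EV = 0.44 × 73 + 0.32 × 61 + 0.2 × 55 + 0.04 × 14 = 32.12 + 19.52 + 11 + 0.56 = 63.2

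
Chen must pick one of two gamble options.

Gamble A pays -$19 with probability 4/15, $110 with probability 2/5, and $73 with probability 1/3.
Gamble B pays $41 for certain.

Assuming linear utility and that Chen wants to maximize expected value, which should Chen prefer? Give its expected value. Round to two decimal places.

Gamble A = 4/15 × (-19) + 2/5 × 110 + 1/3 × 73 = -5.0667 + 44 + 24.3333 = 63.2667
Gamble B: 41 (certain)

Gamble A ($63.27)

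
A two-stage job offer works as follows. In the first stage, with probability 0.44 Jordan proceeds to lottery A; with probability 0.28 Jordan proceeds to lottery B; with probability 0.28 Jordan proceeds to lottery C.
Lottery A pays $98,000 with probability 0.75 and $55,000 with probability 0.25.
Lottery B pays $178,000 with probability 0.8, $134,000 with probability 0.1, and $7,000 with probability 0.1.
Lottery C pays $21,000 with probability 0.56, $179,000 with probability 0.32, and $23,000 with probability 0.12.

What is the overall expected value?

$102,314

EV(A) = 0.75 × 98000 + 0.25 × 55000 = 73500 + 13750 = 87250
EV(B) = 0.8 × 178000 + 0.1 × 134000 + 0.1 × 7000 = 142400 + 13400 + 700 = 156500
EV(C) = 0.56 × 21000 + 0.32 × 179000 + 0.12 × 23000 = 11760 + 57280 + 2760 = 71800
Overall = 0.44 × 87250 + 0.28 × 156500 + 0.28 × 71800 = 38390 + 43820 + 20104 = 102314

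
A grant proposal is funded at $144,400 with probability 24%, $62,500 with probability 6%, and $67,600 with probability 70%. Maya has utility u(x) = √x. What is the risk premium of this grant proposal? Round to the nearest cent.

E[u] = 0.24·√144400 + 0.06·√62500 + 0.7·√67600 = 0.24·380 + 0.06·250 + 0.7·260 = 288.2
CE = (288.2)² = 83059.24
Risk premium = EV − CE = 85726 − 83059.24 = 2666.76

$2,666.76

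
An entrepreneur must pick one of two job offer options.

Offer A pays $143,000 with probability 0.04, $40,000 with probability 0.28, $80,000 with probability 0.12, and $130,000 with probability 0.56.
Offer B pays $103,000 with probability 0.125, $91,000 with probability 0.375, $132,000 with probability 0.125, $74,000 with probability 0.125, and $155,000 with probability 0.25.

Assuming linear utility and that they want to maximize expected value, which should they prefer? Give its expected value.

Offer B ($111,500)

Offer A = 0.04 × 143000 + 0.28 × 40000 + 0.12 × 80000 + 0.56 × 130000 = 5720 + 11200 + 9600 + 72800 = 99320
Offer B = 0.125 × 103000 + 0.375 × 91000 + 0.125 × 132000 + 0.125 × 74000 + 0.25 × 155000 = 12875 + 34125 + 16500 + 9250 + 38750 = 111500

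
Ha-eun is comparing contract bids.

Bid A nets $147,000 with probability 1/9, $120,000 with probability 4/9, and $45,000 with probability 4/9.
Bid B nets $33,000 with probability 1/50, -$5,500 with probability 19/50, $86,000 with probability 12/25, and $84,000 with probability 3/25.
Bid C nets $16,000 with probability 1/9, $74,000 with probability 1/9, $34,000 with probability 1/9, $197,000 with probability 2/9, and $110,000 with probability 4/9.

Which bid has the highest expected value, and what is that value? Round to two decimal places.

Bid C ($106,444.44)

Bid A = 1/9 × 147000 + 4/9 × 120000 + 4/9 × 45000 = 16333.3333 + 53333.3333 + 20000 = 89666.6667
Bid B = 1/50 × 33000 + 19/50 × (-5500) + 12/25 × 86000 + 3/25 × 84000 = 660 − 2090 + 41280 + 10080 = 49930
Bid C = 1/9 × 16000 + 1/9 × 74000 + 1/9 × 34000 + 2/9 × 197000 + 4/9 × 110000 = 1777.7778 + 8222.2222 + 3777.7778 + 43777.7778 + 48888.8889 = 106444.4444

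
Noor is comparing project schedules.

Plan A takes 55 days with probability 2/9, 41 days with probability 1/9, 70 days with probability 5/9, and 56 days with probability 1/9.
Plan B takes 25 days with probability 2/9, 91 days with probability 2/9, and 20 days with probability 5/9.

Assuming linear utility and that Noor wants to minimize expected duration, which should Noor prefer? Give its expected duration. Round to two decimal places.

Plan A = 2/9 × 55 + 1/9 × 41 + 5/9 × 70 + 1/9 × 56 = 12.2222 + 4.5556 + 38.8889 + 6.2222 = 61.8889
Plan B = 2/9 × 25 + 2/9 × 91 + 5/9 × 20 = 5.5556 + 20.2222 + 11.1111 = 36.8889

Plan B (36.89 days)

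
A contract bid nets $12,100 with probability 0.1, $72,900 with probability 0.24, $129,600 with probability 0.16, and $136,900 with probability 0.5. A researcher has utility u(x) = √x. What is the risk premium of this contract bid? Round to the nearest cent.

$6,513.44

E[u] = 0.1·√12100 + 0.24·√72900 + 0.16·√129600 + 0.5·√136900 = 0.1·110 + 0.24·270 + 0.16·360 + 0.5·370 = 318.4
CE = (318.4)² = 101378.56
Risk premium = EV − CE = 107892 − 101378.56 = 6513.44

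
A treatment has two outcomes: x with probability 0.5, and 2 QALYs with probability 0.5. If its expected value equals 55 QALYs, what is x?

x = 108 QALYs

0.5·x + 0.5·2 = 55
0.5·x = 55 − 1 = 54
x = 54 / 0.5 = 108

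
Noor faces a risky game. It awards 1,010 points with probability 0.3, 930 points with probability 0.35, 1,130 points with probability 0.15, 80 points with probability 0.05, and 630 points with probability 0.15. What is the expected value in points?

EV = 0.3 × 1010 + 0.35 × 930 + 0.15 × 1130 + 0.05 × 80 + 0.15 × 630 = 303 + 325.5 + 169.5 + 4 + 94.5 = 896.5

896.5 points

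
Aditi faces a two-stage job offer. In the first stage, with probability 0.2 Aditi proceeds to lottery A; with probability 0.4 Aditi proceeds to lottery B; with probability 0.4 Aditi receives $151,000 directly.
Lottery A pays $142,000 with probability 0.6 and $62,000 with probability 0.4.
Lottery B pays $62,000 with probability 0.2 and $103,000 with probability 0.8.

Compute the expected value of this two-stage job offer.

EV(A) = 0.6 × 142000 + 0.4 × 62000 = 85200 + 24800 = 110000
EV(B) = 0.2 × 62000 + 0.8 × 103000 = 12400 + 82400 = 94800
Branch C: 151000 (certain)
Overall = 0.2 × 110000 + 0.4 × 94800 + 0.4 × 151000 = 22000 + 37920 + 60400 = 120320

$120,320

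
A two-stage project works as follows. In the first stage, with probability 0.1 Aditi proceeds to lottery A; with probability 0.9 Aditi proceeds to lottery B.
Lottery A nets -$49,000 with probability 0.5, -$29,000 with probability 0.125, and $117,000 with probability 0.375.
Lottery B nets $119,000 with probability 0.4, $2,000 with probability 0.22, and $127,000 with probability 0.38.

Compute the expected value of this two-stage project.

EV(A) = 0.5 × (-49000) + 0.125 × (-29000) + 0.375 × 117000 = -24500 − 3625 + 43875 = 15750
EV(B) = 0.4 × 119000 + 0.22 × 2000 + 0.38 × 127000 = 47600 + 440 + 48260 = 96300
Overall = 0.1 × 15750 + 0.9 × 96300 = 1575 + 86670 = 88245

$88,245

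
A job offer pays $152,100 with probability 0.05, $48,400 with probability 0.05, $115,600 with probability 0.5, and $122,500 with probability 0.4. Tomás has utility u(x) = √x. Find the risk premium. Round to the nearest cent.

$884.75

E[u] = 0.05·√152100 + 0.05·√48400 + 0.5·√115600 + 0.4·√122500 = 0.05·390 + 0.05·220 + 0.5·340 + 0.4·350 = 340.5
CE = (340.5)² = 115940.25
Risk premium = EV − CE = 116825 − 115940.25 = 884.75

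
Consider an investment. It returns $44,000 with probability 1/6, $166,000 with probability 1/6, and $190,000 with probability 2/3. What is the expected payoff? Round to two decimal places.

$161,666.67

EV = 1/6 × 44000 + 1/6 × 166000 + 2/3 × 190000 = 7333.3333 + 27666.6667 + 126666.6667 = 161666.6667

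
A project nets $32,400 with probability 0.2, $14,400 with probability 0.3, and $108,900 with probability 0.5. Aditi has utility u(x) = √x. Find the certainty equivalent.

$56,169

E[u] = 0.2·√32400 + 0.3·√14400 + 0.5·√108900 = 0.2·180 + 0.3·120 + 0.5·330 = 237
CE = (237)² = 56169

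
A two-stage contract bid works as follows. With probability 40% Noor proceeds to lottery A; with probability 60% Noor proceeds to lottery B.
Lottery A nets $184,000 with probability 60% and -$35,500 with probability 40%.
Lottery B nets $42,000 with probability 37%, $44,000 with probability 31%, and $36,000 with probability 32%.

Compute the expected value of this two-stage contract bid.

EV(A) = 0.6 × 184000 + 0.4 × (-35500) = 110400 − 14200 = 96200
EV(B) = 0.37 × 42000 + 0.31 × 44000 + 0.32 × 36000 = 15540 + 13640 + 11520 = 40700
Overall = 0.4 × 96200 + 0.6 × 40700 = 38480 + 24420 = 62900

$62,900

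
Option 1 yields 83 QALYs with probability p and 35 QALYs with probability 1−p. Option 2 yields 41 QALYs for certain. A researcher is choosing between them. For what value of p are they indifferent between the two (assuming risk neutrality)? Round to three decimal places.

p·83 + (1−p)·35 = 41
48p + 35 = 41
p = (41 − 35) / 48

p = 0.125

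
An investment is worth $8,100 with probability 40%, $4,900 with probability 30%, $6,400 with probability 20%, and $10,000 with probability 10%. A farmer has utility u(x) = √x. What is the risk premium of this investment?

$101

E[u] = 0.4·√8100 + 0.3·√4900 + 0.2·√6400 + 0.1·√10000 = 0.4·90 + 0.3·70 + 0.2·80 + 0.1·100 = 83
CE = (83)² = 6889
Risk premium = EV − CE = 6990 − 6889 = 101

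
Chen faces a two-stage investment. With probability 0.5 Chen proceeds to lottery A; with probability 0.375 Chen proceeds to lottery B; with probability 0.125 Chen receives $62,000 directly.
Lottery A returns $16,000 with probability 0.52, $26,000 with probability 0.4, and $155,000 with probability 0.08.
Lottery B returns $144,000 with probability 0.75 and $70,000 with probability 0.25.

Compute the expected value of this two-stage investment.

EV(A) = 0.52 × 16000 + 0.4 × 26000 + 0.08 × 155000 = 8320 + 10400 + 12400 = 31120
EV(B) = 0.75 × 144000 + 0.25 × 70000 = 108000 + 17500 = 125500
Branch C: 62000 (certain)
Overall = 0.5 × 31120 + 0.375 × 125500 + 0.125 × 62000 = 15560 + 47062.5 + 7750 = 70372.5

$70,372.50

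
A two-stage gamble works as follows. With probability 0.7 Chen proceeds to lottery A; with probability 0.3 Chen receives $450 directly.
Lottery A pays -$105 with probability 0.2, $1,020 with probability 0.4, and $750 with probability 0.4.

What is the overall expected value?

EV(A) = 0.2 × (-105) + 0.4 × 1020 + 0.4 × 750 = -21 + 408 + 300 = 687
Branch B: 450 (certain)
Overall = 0.7 × 687 + 0.3 × 450 = 480.9 + 135 = 615.9

$615.90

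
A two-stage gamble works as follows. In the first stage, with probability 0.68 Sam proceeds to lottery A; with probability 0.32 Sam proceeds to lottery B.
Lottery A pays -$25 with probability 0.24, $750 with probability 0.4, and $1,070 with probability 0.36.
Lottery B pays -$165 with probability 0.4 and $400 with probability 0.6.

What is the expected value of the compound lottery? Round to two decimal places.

EV(A) = 0.24 × (-25) + 0.4 × 750 + 0.36 × 1070 = -6 + 300 + 385.2 = 679.2
EV(B) = 0.4 × (-165) + 0.6 × 400 = -66 + 240 = 174
Overall = 0.68 × 679.2 + 0.32 × 174 = 461.856 + 55.68 = 517.536

$517.54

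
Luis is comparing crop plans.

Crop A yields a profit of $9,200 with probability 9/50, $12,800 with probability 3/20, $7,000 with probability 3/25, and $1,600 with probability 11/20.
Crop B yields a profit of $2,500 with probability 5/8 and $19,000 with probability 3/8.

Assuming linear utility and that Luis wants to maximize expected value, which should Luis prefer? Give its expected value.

Crop B ($8,687.50)

Crop A = 9/50 × 9200 + 3/20 × 12800 + 3/25 × 7000 + 11/20 × 1600 = 1656 + 1920 + 840 + 880 = 5296
Crop B = 5/8 × 2500 + 3/8 × 19000 = 1562.5 + 7125 = 8687.5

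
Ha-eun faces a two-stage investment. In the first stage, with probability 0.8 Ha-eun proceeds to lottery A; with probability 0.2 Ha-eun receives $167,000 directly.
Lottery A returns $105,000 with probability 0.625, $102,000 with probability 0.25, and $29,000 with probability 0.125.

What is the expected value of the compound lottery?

$109,200

EV(A) = 0.625 × 105000 + 0.25 × 102000 + 0.125 × 29000 = 65625 + 25500 + 3625 = 94750
Branch B: 167000 (certain)
Overall = 0.8 × 94750 + 0.2 × 167000 = 75800 + 33400 = 109200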